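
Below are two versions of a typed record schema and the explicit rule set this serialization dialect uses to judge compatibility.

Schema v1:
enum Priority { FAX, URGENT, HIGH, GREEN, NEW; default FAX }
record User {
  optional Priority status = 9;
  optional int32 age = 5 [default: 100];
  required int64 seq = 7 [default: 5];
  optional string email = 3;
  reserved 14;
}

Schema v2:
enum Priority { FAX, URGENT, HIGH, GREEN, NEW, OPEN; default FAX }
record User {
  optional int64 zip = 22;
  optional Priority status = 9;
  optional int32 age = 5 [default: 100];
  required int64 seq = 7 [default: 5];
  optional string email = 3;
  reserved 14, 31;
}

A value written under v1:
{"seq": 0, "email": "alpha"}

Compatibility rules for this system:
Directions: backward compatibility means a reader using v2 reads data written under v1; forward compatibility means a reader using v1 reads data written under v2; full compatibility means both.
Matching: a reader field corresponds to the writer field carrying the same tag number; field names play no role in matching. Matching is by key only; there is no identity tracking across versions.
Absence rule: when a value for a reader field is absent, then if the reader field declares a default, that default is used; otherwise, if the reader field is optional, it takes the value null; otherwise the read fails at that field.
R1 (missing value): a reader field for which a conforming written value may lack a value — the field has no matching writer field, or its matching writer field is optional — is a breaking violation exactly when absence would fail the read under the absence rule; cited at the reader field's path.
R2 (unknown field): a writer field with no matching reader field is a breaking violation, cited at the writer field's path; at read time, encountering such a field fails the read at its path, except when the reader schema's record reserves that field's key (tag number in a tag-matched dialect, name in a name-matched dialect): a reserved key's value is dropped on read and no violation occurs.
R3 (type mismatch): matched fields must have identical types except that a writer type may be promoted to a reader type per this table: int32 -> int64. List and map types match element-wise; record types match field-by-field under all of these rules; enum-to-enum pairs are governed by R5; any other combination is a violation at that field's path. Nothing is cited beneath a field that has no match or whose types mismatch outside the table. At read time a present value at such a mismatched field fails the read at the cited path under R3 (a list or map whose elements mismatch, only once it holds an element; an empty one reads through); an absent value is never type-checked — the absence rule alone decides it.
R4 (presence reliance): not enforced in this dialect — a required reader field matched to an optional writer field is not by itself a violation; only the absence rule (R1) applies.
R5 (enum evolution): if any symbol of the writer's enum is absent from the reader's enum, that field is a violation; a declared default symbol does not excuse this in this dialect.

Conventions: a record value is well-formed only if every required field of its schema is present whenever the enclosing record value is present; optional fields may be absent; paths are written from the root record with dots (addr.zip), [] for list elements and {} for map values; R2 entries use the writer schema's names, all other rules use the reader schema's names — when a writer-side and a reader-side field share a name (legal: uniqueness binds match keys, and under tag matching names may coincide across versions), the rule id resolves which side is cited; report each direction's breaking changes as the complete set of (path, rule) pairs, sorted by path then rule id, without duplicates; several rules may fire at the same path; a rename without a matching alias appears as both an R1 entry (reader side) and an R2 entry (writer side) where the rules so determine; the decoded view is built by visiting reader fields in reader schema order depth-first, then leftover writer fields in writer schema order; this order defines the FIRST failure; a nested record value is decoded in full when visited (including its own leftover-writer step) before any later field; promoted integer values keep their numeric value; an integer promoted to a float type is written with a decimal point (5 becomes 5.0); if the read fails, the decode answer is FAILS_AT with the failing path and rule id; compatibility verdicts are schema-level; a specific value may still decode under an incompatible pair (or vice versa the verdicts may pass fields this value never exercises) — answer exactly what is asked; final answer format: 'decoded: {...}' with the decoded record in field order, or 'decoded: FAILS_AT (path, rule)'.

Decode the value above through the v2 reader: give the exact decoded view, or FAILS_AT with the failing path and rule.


decoded: {"zip": null, "status": null, "age": 100, "seq": 0, "email": "alpha"}

the writer's type comes first in each User pair
decoding the User value with the v2 reader:
  zip := null (absent, optional -> null)
  status := null (absent, optional -> null)
  age := 100 (absent -> default)
  seq := 0
  email := "alpha"
  => decoded: {"zip": null, "status": null, "age": 100, "seq": 0, "email": "alpha"}
the rest of the User diff is inert for this question:
  enum Priority (field status in record User): symbol OPEN added -> shifts the User verdicts, not this decode


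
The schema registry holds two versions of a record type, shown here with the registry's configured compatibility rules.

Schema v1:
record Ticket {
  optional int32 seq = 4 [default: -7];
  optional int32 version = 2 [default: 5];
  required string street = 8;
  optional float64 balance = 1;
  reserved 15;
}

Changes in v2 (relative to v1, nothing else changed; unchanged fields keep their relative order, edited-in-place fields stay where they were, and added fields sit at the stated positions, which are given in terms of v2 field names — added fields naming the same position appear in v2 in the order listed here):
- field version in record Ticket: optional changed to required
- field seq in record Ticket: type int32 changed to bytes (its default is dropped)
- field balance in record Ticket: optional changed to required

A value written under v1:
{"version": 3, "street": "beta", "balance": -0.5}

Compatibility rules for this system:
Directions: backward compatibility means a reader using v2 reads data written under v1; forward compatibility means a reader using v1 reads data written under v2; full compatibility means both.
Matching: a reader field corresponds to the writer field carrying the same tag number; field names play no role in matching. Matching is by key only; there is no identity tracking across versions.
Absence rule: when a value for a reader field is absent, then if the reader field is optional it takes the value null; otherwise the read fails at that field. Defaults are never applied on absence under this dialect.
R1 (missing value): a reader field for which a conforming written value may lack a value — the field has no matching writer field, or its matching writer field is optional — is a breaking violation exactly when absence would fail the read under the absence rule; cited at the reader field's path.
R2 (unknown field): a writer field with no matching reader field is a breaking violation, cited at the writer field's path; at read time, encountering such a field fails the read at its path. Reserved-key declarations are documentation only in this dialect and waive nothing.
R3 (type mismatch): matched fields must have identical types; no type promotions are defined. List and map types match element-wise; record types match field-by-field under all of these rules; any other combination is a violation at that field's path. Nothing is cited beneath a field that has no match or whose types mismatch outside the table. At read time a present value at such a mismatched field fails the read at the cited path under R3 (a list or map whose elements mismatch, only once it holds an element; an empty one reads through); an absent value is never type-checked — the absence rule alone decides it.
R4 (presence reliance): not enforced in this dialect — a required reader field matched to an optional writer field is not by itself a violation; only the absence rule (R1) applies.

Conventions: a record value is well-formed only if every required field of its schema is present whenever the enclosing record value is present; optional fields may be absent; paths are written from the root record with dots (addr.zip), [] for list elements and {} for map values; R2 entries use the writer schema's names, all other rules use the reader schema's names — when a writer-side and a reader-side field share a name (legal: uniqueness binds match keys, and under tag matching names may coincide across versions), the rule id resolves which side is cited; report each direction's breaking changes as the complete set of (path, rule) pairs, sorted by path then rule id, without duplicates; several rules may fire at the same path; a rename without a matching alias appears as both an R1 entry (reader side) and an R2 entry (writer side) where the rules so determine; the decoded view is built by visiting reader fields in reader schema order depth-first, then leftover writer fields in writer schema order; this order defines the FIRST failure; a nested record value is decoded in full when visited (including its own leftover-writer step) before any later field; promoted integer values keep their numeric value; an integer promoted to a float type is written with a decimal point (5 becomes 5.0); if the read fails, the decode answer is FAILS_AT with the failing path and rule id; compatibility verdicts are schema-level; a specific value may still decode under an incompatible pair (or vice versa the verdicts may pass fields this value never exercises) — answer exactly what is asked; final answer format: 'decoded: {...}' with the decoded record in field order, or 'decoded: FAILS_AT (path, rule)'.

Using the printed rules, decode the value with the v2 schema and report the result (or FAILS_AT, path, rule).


decoded: {"seq": null, "version": 3, "street": "beta", "balance": -0.5}

arrows below run writer -> reader for Ticket
migrating the Ticket value to v2:
  seq := null (not supplied -> null)
  version := 3
  street := "beta"
  balance := -0.5
  => decoded: {"seq": null, "version": 3, "street": "beta", "balance": -0.5}
ruling out the remaining Ticket differences:
  field version in record Ticket: optional changed to required -> shifts the Ticket verdicts, not this decode
  field seq in record Ticket: type int32 changed to bytes (its default is dropped) -> shifts the Ticket verdicts, not this decode
  field balance in record Ticket: optional changed to required -> shifts the Ticket verdicts, not this decode


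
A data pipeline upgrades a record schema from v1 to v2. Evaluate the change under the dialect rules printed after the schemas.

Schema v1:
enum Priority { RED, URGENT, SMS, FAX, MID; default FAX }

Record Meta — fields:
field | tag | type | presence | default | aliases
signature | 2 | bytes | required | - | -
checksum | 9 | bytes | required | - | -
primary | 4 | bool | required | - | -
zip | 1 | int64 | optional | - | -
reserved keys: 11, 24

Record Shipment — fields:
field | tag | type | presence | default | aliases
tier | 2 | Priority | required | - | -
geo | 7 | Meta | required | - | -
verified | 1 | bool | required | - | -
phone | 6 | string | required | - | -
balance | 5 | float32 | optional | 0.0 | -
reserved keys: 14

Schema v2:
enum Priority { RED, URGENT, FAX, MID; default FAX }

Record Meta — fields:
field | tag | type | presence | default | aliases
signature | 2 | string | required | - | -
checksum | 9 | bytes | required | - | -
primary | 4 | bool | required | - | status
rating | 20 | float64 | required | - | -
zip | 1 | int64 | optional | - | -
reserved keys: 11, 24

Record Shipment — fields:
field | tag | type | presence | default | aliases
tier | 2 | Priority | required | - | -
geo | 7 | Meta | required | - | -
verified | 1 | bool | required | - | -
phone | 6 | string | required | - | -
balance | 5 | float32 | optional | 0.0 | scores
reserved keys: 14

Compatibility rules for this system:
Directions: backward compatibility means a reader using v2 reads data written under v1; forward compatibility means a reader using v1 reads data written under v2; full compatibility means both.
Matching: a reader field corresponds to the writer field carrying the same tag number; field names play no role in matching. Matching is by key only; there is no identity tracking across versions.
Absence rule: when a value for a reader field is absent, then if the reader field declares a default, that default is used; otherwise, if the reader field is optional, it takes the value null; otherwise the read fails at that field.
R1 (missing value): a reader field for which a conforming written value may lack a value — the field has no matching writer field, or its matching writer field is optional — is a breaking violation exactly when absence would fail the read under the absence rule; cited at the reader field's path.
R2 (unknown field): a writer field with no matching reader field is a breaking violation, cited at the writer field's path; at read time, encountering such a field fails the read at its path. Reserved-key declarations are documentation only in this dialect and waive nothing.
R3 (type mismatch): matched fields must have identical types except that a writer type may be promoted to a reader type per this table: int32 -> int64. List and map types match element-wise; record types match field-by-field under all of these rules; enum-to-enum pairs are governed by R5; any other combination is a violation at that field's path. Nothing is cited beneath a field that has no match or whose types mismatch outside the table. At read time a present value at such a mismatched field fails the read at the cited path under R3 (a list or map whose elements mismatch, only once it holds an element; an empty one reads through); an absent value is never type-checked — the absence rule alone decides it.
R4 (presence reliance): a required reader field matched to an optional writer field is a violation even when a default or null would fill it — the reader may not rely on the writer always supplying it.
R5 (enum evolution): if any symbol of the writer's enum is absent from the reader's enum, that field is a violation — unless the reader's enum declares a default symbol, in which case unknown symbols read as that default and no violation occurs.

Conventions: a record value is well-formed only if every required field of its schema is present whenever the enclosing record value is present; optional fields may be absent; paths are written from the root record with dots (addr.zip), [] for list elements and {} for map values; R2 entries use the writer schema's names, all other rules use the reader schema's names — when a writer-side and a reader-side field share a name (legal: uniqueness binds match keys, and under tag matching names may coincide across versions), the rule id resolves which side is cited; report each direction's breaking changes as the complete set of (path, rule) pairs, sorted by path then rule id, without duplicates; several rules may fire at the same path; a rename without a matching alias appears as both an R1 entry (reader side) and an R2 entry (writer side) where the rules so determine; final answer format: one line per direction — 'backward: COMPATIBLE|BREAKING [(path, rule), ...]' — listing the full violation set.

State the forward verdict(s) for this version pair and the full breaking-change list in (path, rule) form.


forward: BREAKING [(geo.rating, R2), (geo.signature, R3)]

arrows below run writer -> reader for Shipment
checking forward for Shipment: reader v1 against writer v2:
  writer required, Priority -> Priority: reader tier maps from writer tier
  writer required, Meta -> Meta: reader geo maps from writer geo
  writer required, bool -> bool: reader verified maps from writer verified
  writer required, string -> string: reader phone maps from writer phone
  writer optional, float32 -> float32: reader balance maps from writer balance
  writer required, string -> bytes: reader geo.signature maps from writer geo.signature
  writer required, bytes -> bytes: reader geo.checksum maps from writer geo.checksum
  writer required, bool -> bool: reader geo.primary maps from writer geo.primary
  writer optional, int64 -> int64: reader geo.zip maps from writer geo.zip
  geo.rating (writer side), unknown to reader
  breaking: (geo.rating, R2)
  breaking: (geo.signature, R3)
  => forward: BREAKING (2)
diffs on Shipment not affecting the asked answer:
  enum Priority (field tier in record Shipment): symbol SMS removed -> triggers nothing under Shipment's printed rules — same verdict


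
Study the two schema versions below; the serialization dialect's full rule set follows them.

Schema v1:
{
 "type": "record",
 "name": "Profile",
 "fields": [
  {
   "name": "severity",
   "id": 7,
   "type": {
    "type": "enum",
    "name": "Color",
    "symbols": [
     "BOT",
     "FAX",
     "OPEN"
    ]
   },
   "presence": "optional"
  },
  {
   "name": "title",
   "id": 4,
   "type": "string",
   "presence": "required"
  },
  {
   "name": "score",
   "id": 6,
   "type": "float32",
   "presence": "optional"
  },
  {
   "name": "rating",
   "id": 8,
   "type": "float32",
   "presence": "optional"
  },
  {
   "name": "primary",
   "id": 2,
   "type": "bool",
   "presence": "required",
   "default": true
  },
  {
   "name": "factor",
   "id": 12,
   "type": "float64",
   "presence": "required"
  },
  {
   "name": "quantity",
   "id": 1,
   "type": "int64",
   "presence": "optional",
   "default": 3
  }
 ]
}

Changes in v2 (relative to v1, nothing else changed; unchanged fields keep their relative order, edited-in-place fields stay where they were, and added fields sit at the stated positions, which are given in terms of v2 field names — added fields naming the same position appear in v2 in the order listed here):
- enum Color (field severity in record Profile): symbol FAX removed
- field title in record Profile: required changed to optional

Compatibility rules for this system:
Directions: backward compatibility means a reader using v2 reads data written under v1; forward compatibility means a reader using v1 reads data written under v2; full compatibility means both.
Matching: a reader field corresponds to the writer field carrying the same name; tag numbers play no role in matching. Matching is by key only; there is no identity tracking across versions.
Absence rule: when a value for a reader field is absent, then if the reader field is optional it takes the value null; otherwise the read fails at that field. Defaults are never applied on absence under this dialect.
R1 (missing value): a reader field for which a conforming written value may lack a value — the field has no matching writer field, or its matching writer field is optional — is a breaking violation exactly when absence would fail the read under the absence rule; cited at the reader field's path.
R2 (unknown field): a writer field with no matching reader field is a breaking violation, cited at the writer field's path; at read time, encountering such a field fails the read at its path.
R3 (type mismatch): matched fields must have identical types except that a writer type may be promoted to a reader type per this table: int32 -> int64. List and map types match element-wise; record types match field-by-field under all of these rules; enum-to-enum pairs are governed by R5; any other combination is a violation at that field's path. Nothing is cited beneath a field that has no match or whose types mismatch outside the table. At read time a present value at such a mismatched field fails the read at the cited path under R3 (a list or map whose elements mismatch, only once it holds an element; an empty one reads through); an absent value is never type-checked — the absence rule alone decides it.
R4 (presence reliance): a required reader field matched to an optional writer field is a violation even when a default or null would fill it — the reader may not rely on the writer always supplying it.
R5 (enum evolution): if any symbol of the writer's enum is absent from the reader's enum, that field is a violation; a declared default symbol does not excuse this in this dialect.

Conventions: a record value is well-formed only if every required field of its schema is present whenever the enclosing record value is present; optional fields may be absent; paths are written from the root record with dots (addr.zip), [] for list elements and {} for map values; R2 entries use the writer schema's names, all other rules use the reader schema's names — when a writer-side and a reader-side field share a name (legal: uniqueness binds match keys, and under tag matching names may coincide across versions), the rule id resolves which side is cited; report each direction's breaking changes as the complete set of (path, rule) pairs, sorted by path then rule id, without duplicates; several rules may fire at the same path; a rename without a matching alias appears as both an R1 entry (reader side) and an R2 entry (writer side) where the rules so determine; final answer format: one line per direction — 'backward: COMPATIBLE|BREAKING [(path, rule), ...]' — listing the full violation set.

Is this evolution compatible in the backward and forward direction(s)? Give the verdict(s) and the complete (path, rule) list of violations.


in Profile below, arrows point writer -> reader
backward for Profile (reader v2, writer v1):
  severity: Color -> Color, writer optional; from severity
  title: string -> string, writer required; from title
  score: float32 -> float32, writer optional; from score
  rating: float32 -> float32, writer optional; from rating
  primary: bool -> bool, writer required; from primary
  factor: float64 -> float64, writer required; from factor
  quantity: int64 -> int64, writer optional; from quantity
  violation R5 at severity
  => backward: BREAKING (1)
forward for Profile (reader v1, writer v2):
  severity: Color -> Color, writer optional; from severity
  title: string -> string, writer optional; from title
  score: float32 -> float32, writer optional; from score
  rating: float32 -> float32, writer optional; from rating
  primary: bool -> bool, writer required; from primary
  factor: float64 -> float64, writer required; from factor
  quantity: int64 -> int64, writer optional; from quantity
  violation R1 at title
  violation R4 at title
  => forward: BREAKING (2)

backward: BREAKING [(severity, R5)]; forward: BREAKING [(title, R1), (title, R4)]


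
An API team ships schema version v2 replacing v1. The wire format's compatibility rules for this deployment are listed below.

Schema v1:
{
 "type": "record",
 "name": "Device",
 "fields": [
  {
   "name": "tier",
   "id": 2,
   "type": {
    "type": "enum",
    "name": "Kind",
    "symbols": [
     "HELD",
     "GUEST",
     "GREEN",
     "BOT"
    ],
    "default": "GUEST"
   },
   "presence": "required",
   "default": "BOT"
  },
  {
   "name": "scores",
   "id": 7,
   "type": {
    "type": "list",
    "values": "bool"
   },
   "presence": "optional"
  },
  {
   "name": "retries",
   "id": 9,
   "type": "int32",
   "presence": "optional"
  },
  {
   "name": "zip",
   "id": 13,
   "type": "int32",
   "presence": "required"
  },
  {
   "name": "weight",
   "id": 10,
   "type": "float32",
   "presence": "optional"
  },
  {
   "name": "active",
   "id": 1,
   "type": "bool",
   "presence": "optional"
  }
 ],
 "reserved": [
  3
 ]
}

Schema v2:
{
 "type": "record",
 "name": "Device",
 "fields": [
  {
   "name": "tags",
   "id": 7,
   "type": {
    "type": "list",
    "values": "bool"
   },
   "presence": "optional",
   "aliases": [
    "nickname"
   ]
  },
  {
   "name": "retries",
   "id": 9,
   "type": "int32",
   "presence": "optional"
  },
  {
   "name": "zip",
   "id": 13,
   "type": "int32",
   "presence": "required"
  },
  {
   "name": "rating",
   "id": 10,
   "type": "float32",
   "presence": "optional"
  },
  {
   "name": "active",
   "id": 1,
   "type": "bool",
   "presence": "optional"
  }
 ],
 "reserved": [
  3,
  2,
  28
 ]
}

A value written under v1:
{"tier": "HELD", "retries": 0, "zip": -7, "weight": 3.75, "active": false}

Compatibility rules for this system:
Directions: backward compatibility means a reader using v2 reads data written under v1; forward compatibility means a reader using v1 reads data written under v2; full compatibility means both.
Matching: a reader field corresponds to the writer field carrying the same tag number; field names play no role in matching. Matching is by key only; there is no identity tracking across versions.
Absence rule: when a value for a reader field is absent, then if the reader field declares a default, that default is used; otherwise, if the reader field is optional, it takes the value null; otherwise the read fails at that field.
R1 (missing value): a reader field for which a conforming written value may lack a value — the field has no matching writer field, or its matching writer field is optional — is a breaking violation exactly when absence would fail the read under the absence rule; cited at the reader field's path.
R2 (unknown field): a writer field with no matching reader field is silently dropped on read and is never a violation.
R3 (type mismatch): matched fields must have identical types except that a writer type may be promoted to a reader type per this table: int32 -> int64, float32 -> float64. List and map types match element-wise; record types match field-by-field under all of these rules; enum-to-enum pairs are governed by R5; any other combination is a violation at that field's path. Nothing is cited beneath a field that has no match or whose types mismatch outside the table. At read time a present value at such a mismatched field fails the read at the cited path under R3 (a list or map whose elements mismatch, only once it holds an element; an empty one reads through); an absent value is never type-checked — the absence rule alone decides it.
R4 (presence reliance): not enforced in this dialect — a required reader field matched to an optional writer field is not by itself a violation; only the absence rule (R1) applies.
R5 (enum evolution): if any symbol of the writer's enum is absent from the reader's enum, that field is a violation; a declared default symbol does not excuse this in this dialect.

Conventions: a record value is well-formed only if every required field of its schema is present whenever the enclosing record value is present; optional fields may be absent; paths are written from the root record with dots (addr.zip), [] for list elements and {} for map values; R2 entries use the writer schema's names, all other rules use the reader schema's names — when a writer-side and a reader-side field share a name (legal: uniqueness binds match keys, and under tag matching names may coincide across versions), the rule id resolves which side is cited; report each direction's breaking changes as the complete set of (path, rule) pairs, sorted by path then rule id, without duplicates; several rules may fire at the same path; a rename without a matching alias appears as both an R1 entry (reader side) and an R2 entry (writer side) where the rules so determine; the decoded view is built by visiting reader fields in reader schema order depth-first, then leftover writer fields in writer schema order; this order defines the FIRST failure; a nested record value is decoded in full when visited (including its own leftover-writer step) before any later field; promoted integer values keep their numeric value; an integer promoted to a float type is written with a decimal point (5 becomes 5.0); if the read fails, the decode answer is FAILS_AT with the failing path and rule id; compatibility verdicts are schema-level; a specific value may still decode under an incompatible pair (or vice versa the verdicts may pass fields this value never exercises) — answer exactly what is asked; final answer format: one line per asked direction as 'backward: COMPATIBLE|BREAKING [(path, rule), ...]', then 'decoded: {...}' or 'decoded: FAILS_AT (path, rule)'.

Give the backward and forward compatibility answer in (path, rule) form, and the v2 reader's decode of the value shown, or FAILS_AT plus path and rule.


each type pair in Device: writer, then reader
backward pass over Device, reader schema v2, writer schema v1:
  tags: paired with writer scores (list<bool> -> list<bool>; writer optional)
  retries: paired with writer retries (int32 -> int32; writer optional)
  zip: paired with writer zip (int32 -> int32; writer required)
  rating: paired with writer weight (float32 -> float32; writer optional)
  active: paired with writer active (bool -> bool; writer optional)
  writer field tier has no reader counterpart
  => backward verdict for Device: COMPATIBLE, no violations
forward pass over Device, reader schema v1, writer schema v2:
  tier: no writer match
  scores: paired with writer tags (list<bool> -> list<bool>; writer optional)
  retries: paired with writer retries (int32 -> int32; writer optional)
  zip: paired with writer zip (int32 -> int32; writer required)
  weight: paired with writer rating (float32 -> float32; writer optional)
  active: paired with writer active (bool -> bool; writer optional)
  => forward verdict for Device: COMPATIBLE, no violations
decode (reader v2):
  tags := null (not supplied -> null)
  retries := 0
  zip := -7
  rating := 3.75 (from writer weight)
  active := false
  writer tier: unmatched, discarded
  => decoded: {"tags": null, "retries": 0, "zip": -7, "rating": 3.75, "active": false}

backward: COMPATIBLE []; forward: COMPATIBLE []; decoded: {"tags": null, "retries": 0, "zip": -7, "rating": 3.75, "active": false}


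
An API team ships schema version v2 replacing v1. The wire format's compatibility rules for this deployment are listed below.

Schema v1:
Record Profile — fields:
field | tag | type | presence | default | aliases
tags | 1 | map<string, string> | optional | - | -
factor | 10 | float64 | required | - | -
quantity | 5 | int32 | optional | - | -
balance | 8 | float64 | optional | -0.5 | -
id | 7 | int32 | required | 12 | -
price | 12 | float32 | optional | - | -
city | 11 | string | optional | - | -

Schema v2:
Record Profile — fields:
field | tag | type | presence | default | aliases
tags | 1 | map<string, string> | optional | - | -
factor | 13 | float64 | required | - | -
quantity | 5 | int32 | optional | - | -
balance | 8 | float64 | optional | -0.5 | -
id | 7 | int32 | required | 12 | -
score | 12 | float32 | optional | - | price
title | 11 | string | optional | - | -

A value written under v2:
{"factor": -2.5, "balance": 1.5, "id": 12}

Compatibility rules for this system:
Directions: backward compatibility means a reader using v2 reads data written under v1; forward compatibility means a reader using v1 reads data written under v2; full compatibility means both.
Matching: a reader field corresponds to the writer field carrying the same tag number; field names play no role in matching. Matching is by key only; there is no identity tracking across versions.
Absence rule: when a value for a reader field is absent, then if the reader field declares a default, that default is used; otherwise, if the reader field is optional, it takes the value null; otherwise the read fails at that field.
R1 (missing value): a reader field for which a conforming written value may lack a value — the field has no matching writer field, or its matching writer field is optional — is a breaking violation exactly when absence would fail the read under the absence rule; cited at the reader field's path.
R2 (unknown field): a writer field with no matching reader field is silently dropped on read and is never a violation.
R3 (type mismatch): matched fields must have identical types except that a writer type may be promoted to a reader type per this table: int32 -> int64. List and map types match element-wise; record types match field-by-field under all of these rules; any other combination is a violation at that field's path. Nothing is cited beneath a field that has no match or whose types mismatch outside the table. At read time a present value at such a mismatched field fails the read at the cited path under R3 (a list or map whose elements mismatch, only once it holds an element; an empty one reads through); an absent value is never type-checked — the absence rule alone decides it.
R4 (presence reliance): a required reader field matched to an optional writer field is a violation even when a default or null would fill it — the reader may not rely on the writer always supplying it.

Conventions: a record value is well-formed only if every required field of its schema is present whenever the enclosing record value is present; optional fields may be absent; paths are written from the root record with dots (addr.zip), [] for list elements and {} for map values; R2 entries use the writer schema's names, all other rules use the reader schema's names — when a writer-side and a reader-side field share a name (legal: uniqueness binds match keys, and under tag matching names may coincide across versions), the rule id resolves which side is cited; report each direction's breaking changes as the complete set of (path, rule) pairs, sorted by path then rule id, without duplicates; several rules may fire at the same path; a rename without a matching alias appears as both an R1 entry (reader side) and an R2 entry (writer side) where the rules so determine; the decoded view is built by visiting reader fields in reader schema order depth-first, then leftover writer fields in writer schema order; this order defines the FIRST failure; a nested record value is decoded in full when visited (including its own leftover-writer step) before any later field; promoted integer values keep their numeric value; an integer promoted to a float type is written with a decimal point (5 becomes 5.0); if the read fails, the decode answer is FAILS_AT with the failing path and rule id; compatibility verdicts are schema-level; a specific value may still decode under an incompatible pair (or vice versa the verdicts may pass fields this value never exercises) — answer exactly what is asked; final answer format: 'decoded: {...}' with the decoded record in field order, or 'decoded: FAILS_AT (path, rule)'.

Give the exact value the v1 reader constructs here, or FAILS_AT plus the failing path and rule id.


decoded: FAILS_AT (factor, R1)

in Profile below, arrows point writer -> reader
migrating the Profile value to v1:
  tags := null (absent, optional -> null)
  read fails at factor under R1 (no fill)
  => FAILS_AT (factor, R1)
checking off the Profile differences that do not matter here:
  renamed field price to score in record Profile (alias price declared on the renamed field) -> no rule fires on it and the decoded Profile view is identical with or without it
  renamed field city to title in record Profile -> no rule fires on it and the decoded Profile view is identical with or without it


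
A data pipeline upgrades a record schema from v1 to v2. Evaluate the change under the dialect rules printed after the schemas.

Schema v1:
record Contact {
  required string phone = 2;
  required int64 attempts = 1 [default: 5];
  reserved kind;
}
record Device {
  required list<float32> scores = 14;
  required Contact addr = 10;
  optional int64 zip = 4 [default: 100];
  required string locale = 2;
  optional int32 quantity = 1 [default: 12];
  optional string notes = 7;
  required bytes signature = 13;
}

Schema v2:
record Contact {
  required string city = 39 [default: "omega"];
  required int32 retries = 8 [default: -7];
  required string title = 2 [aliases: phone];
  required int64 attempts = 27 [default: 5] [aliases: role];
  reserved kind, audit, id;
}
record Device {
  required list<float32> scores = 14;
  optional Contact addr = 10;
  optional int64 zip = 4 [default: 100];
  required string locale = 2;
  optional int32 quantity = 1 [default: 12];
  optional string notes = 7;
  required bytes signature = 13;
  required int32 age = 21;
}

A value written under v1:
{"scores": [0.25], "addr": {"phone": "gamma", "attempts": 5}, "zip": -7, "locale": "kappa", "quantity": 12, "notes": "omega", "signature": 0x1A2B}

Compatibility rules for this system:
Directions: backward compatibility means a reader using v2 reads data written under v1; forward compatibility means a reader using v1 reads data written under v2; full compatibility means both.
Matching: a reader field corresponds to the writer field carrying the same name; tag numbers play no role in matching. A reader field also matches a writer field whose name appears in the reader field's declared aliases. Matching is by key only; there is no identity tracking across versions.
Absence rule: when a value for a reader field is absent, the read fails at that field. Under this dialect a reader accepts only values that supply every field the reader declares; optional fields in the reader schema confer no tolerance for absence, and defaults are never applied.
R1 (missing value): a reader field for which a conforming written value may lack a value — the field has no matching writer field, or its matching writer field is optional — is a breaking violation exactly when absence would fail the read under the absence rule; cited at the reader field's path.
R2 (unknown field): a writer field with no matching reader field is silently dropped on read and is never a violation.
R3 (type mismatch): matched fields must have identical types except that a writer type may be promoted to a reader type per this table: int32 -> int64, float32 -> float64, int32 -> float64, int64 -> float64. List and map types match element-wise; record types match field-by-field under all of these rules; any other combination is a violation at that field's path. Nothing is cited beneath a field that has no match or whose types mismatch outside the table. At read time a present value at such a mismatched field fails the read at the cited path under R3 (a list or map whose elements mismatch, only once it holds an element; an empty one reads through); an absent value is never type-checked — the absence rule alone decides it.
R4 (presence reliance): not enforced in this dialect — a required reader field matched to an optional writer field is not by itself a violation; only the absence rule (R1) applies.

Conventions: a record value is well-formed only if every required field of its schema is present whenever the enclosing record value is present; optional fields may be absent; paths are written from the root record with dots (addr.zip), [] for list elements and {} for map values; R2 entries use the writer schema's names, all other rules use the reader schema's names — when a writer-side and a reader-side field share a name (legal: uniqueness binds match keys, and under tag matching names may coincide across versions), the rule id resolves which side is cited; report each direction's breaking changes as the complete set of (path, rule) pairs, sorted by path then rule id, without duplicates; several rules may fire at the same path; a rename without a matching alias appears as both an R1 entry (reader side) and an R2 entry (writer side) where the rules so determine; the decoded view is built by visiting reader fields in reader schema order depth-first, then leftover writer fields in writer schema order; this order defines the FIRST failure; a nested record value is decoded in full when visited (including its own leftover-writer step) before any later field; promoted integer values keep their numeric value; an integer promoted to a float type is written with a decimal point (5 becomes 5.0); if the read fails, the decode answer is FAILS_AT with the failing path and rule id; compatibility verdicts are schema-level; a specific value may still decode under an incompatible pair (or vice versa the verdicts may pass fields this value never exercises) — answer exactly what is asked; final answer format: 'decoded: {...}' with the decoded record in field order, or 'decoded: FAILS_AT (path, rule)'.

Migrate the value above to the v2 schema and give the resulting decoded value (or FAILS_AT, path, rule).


the writer's type comes first in each Device pair
decode walk for Device under reader schema v2:
  scores := [0.25]
  read fails at addr.city under R1 (no fill)
  => FAILS_AT (addr.city, R1)
the rest of the Device diff is inert for this question:
  renamed field phone to title in record Contact (alias phone declared on the renamed field) -> changes Device's schema-level verdicts only — the decode of this value is the same
  field attempts in record Contact: tag 1 changed to 27 -> fires no rule on Device under this dialect and leaves the result unchanged
  added field retries to record Contact: required int32, tag 8, default -7 (in v2 it sits immediately before title) -> changes Device's schema-level verdicts only — the decode of this value is the same
  added field age to record Device: required int32, tag 21 (in v2 it sits last) -> changes Device's schema-level verdicts only — the decode of this value is the same

decoded: FAILS_AT (addr.city, R1)
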